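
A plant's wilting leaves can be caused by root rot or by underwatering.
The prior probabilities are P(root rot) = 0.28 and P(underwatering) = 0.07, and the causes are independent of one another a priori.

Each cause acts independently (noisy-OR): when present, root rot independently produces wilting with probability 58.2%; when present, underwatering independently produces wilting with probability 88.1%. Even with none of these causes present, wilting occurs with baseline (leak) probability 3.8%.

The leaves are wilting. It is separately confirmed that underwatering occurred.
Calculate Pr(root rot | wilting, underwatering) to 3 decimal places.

Under noisy-OR, P(wilting | causes) = 1 − (1−0.038)·∏(1−qᵢ) over the active causes.
Sum P(wilting|·) weighted by the priors over both values of root rot:
  P(wilting | underwatering) = 0.885522*0.72 + 0.952148*0.28
        = 0.637576 + 0.266601 = 0.904177
The terms with root rot present sum to 0.266601, so
  P(root rot | wilting, underwatering) = 0.266601 / 0.904177 ≈ 0.295

Pr(root rot | wilting, underwatering) ≈ 0.295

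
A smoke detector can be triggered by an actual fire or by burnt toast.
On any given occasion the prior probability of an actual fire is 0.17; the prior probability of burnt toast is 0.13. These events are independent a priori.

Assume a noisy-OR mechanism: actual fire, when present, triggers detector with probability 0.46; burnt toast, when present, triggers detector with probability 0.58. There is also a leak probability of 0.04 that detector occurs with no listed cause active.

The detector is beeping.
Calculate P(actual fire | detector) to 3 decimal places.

P(actual fire | detector) ≈ 0.487

Under noisy-OR, P(detector | causes) = 1 − (1−0.04)·∏(1−qᵢ) over the active causes.
P(detector) = 0.04*0.83*0.87 + 0.5968*0.83*0.13 + 0.4816*0.17*0.87 + 0.782272*0.17*0.13 = 0.028884 + 0.064395 + 0.071229 + 0.017288 = 0.181796
Of this, 0.088517 comes from 0.071229 + 0.017288 (the actual fire=true cases).
So P(actual fire | detector) = 0.088517/0.181796 ≈ 0.487.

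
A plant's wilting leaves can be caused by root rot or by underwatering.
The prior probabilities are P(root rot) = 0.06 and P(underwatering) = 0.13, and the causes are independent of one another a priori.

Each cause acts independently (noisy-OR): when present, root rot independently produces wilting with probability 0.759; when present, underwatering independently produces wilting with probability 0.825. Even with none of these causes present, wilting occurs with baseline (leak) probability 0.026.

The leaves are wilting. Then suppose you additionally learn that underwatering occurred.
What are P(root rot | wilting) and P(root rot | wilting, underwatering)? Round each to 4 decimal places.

P(root rot | wilting) ≈ 0.2789; P(root rot | wilting, underwatering) ≈ 0.0687

Under noisy-OR, P(wilting | causes) = 1 − (1−0.026)·∏(1−qᵢ) over the active causes.
P(wilting) = 0.026·0.94·0.87 + 0.82955·0.94·0.13 + 0.765266·0.06·0.87 + 0.958922·0.06·0.13 = 0.021263 + 0.101371 + 0.039947 + 0.007480 = 0.170061
Of this, 0.047427 comes from 0.039947 + 0.007480 (the root rot=true cases).
Hence the posterior is 0.047427/0.170061 ≈ 0.2789.

Now also conditioning on underwatering=true:
Enumerate both values of root rot and weight by the priors:
  P(wilting | underwatering) = 0.82955×0.94 + 0.958922×0.06
        = 0.779777 + 0.057535 = 0.837312
Configurations with root rot contribute 0.057535, so
  P(root rot | wilting, underwatering) = 0.057535 / 0.837312 ≈ 0.0687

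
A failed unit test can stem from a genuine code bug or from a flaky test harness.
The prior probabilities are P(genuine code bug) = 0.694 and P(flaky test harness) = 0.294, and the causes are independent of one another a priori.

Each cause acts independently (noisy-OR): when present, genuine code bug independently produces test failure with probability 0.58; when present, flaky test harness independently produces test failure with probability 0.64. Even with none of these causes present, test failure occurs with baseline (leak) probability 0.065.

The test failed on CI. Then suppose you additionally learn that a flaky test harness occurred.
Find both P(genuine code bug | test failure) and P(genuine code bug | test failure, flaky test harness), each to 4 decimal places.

Under noisy-OR, P(test failure | causes) = 1 − (1−0.065)·∏(1−qᵢ) over the active causes.
By total probability over the 4 (genuine code bug, flaky test harness) configurations:
  P(test failure) = 0.065×0.306×0.706 + 0.6634×0.306×0.294 + 0.6073×0.694×0.706 + 0.858628×0.694×0.294
        = 0.014042 + 0.059682 + 0.297555 + 0.175191 = 0.546470
Configurations with genuine code bug contribute 0.472746, so
  P(genuine code bug | test failure) = 0.472746 / 0.546470 ≈ 0.8651

With the extra evidence:
P(test failure | flaky test harness) = 0.6634×0.306 + 0.858628×0.694 = 0.203000 + 0.595888 = 0.798888
The genuine code bug-present share is 0.858628×0.694 = 0.595888.
Hence the posterior is 0.595888/0.798888 ≈ 0.7459.

P(genuine code bug | test failure) ≈ 0.8651; P(genuine code bug | test failure, flaky test harness) ≈ 0.7459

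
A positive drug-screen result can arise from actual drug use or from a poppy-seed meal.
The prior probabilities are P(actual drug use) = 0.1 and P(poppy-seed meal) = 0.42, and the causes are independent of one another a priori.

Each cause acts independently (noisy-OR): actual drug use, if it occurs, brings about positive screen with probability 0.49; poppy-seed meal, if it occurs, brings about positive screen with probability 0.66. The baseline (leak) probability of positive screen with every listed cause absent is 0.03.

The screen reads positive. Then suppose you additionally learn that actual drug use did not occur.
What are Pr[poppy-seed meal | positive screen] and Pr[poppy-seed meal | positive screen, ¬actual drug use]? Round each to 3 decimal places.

Pr[poppy-seed meal | positive screen] ≈ 0.865; Pr[poppy-seed meal | positive screen, ¬actual drug use] ≈ 0.942

Under noisy-OR, P(positive screen | causes) = 1 − (1−0.03)·∏(1−qᵢ) over the active causes.
Sum P(positive screen|·) weighted by the priors over the 4 (actual drug use, poppy-seed meal) configurations:
  P(positive screen) = 0.03·0.9·0.58 + 0.6702·0.9·0.42 + 0.5053·0.1·0.58 + 0.831802·0.1·0.42
        = 0.015660 + 0.253336 + 0.029307 + 0.034936 = 0.333239
Keeping only the poppy-seed meal-present terms gives 0.288272, so
  P(poppy-seed meal | positive screen) = 0.288272 / 0.333239 ≈ 0.865

With the extra evidence:
Numerator (weight on configurations with poppy-seed meal): 0.6702×0.42 = 0.281484
Denominator P(positive screen | ¬actual drug use): 0.03×0.58 + 0.6702×0.42 = 0.298884
Posterior = 0.281484 / 0.298884 ≈ 0.942
With actual drug use excluded, poppy-seed meal must carry more of the explanatory weight for the positive screen.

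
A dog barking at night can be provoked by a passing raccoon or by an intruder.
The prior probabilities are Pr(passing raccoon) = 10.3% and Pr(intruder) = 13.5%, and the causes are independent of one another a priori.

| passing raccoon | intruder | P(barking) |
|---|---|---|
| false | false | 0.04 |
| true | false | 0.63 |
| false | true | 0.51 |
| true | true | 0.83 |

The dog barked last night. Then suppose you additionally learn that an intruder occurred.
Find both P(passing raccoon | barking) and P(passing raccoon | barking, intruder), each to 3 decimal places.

P(barking) = 0.04·0.897·0.865 + 0.51·0.897·0.135 + 0.63·0.103·0.865 + 0.83·0.103·0.135 = 0.031036 + 0.061758 + 0.056130 + 0.011541 = 0.160465
The passing raccoon-present share is 0.056130 + 0.011541 = 0.067671.
P(passing raccoon | barking) = 0.067671 / 0.160465 ≈ 0.422

Now condition on the additional information:
Sum P(barking|·) weighted by the priors over both values of passing raccoon:
  P(barking | intruder) = 0.51·0.897 + 0.83·0.103
        = 0.457470 + 0.085490 = 0.542960
The terms with passing raccoon present sum to 0.085490, so
  P(passing raccoon | barking, intruder) = 0.085490 / 0.542960 ≈ 0.157

P(passing raccoon | barking) ≈ 0.422; P(passing raccoon | barking, intruder) ≈ 0.157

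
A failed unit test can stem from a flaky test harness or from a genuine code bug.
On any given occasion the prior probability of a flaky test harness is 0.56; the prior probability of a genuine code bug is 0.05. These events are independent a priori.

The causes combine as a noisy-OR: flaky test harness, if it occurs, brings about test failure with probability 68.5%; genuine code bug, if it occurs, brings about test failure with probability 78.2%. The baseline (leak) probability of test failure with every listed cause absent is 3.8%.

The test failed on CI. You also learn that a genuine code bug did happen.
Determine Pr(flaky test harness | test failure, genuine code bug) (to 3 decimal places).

Pr(flaky test harness | test failure, genuine code bug) ≈ 0.601

Under noisy-OR, P(test failure | causes) = 1 − (1−0.038)·∏(1−qᵢ) over the active causes.
Enumerate both values of flaky test harness and weight by the priors:
  P(test failure | genuine code bug) = 0.790284·0.44 + 0.933939·0.56
        = 0.347725 + 0.523006 = 0.870731
Configurations with flaky test harness contribute 0.523006, so
  P(flaky test harness | test failure, genuine code bug) = 0.523006 / 0.870731 ≈ 0.601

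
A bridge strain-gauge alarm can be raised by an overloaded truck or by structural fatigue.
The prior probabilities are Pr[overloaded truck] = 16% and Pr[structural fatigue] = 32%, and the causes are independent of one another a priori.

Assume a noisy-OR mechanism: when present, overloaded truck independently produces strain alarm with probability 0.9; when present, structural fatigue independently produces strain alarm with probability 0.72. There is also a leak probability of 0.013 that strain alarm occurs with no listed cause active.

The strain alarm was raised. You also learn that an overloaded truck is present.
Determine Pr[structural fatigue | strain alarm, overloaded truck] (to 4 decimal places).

Pr[structural fatigue | strain alarm, overloaded truck] ≈ 0.3367

Under noisy-OR, P(strain alarm | causes) = 1 − (1−0.013)·∏(1−qᵢ) over the active causes.
Sum P(strain alarm|·) weighted by the priors over both values of structural fatigue:
  P(strain alarm | overloaded truck) = 0.9013×0.68 + 0.972364×0.32
        = 0.612884 + 0.311156 = 0.924040
Configurations with structural fatigue contribute 0.311156, so
  P(structural fatigue | strain alarm, overloaded truck) = 0.311156 / 0.924040 ≈ 0.3367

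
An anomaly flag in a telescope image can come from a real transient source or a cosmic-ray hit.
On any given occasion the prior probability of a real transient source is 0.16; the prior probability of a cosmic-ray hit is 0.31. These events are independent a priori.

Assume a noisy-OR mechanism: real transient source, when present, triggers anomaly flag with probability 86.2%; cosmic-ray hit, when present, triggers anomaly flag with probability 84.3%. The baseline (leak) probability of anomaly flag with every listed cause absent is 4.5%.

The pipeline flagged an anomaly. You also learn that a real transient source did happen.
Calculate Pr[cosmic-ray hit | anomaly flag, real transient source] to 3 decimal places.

Under noisy-OR, P(anomaly flag | causes) = 1 − (1−0.045)·∏(1−qᵢ) over the active causes.
P(anomaly flag | real transient source) = 0.86821×0.69 + 0.979309×0.31 = 0.599065 + 0.303586 = 0.902651
Of this, 0.303586 comes from 0.979309×0.31 (the cosmic-ray hit=true cases).
So P(cosmic-ray hit | anomaly flag, real transient source) = 0.303586/0.902651 ≈ 0.336.

Pr[cosmic-ray hit | anomaly flag, real transient source] ≈ 0.336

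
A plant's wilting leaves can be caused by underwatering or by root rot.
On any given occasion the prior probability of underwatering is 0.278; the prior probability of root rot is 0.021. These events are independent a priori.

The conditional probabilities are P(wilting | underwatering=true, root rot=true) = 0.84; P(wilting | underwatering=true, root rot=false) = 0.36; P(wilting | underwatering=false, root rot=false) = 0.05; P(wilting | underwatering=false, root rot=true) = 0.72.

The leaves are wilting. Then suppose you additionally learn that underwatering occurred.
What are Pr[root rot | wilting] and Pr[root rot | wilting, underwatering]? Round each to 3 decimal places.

Pr[root rot | wilting] ≈ 0.106; Pr[root rot | wilting, underwatering] ≈ 0.048

Numerator (weight on configurations with root rot): 0.010917 + 0.004904 = 0.015821
The normalizing constant is 0.05×0.722×0.979 + 0.72×0.722×0.021 + 0.36×0.278×0.979 + 0.84×0.278×0.021 = 0.149141
Posterior = 0.015821 / 0.149141 ≈ 0.106

Now also conditioning on underwatering=true:
Enumerate both values of root rot and weight by the priors:
  P(wilting | underwatering) = 0.36*0.979 + 0.84*0.021
        = 0.352440 + 0.017640 = 0.370080
Keeping only the root rot-present terms gives 0.017640, so
  P(root rot | wilting, underwatering) = 0.017640 / 0.370080 ≈ 0.048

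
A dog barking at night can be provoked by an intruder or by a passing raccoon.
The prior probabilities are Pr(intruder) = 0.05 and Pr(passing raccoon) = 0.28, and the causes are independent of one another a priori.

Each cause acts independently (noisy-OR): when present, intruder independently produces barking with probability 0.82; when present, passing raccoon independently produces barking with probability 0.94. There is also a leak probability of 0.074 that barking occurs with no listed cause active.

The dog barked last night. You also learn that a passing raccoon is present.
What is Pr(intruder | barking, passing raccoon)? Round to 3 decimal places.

Pr(intruder | barking, passing raccoon) ≈ 0.052

Under noisy-OR, P(barking | causes) = 1 − (1−0.074)·∏(1−qᵢ) over the active causes.
Sum P(barking|·) weighted by the priors over both values of intruder:
  P(barking | passing raccoon) = 0.94444·0.95 + 0.989999·0.05
        = 0.897218 + 0.049500 = 0.946718
The terms with intruder present sum to 0.049500, so
  P(intruder | barking, passing raccoon) = 0.049500 / 0.946718 ≈ 0.052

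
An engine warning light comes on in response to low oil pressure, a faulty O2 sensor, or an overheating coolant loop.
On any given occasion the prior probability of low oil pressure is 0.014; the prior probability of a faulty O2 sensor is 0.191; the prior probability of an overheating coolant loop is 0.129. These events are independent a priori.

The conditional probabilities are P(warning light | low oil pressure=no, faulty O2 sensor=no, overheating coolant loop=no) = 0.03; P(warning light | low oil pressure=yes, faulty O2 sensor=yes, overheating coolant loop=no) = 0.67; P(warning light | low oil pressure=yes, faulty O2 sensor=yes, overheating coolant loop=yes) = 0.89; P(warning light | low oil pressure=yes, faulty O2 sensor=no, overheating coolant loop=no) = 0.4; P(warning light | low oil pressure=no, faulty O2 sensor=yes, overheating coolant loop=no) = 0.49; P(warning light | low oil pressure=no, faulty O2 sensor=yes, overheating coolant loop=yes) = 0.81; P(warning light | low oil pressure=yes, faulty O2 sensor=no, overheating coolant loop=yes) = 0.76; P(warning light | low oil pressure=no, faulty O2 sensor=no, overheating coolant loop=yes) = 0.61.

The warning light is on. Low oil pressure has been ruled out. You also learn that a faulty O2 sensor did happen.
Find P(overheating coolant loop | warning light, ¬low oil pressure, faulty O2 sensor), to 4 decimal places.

P(warning light | ¬low oil pressure, faulty O2 sensor) = 0.49·0.871 + 0.81·0.129 = 0.426790 + 0.104490 = 0.531280
The overheating coolant loop-present share is 0.81·0.129 = 0.104490.
P(overheating coolant loop | warning light, ¬low oil pressure, faulty O2 sensor) = 0.104490 / 0.531280 ≈ 0.1967

P(overheating coolant loop | warning light, ¬low oil pressure, faulty O2 sensor) ≈ 0.1967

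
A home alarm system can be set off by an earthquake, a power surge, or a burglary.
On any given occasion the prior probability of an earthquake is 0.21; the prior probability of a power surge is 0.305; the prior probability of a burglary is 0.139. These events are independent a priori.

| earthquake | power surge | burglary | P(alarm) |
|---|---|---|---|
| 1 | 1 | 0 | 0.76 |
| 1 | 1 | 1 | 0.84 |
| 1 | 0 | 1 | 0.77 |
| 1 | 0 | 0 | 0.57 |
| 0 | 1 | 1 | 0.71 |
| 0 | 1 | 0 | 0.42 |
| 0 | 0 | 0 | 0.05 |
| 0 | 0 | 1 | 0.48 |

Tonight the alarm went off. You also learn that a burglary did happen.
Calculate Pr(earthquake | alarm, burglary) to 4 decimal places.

For the numerator, keep only earthquake=true terms: 0.112381 + 0.053802 = 0.166183
Denominator P(alarm | burglary): 0.48×0.79×0.695 + 0.71×0.79×0.305 + 0.77×0.21×0.695 + 0.84×0.21×0.305 = 0.600801
Posterior = 0.166183 / 0.600801 ≈ 0.2766

Pr(earthquake | alarm, burglary) ≈ 0.2766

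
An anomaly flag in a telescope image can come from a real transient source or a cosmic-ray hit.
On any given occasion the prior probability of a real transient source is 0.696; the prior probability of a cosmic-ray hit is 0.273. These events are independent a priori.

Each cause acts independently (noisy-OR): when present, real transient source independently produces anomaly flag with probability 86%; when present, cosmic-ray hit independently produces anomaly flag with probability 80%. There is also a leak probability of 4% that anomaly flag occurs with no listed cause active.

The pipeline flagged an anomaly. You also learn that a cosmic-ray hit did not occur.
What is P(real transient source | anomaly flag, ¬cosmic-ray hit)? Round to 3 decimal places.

Under noisy-OR, P(anomaly flag | causes) = 1 − (1−0.04)·∏(1−qᵢ) over the active causes.
P(anomaly flag | ¬cosmic-ray hit) = 0.04*0.304 + 0.8656*0.696 = 0.012160 + 0.602458 = 0.614618
Of this, 0.602458 comes from 0.8656*0.696 (the real transient source=true cases).
So P(real transient source | anomaly flag, ¬cosmic-ray hit) = 0.602458/0.614618 ≈ 0.980.

P(real transient source | anomaly flag, ¬cosmic-ray hit) ≈ 0.980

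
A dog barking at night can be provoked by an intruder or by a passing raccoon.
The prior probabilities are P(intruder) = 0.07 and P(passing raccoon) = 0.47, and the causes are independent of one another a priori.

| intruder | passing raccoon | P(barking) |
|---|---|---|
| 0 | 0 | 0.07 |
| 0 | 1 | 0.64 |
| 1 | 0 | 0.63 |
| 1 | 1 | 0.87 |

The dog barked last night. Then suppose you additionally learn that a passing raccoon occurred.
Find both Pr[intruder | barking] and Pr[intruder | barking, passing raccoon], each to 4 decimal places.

By total probability over the 4 (intruder, passing raccoon) configurations:
  P(barking) = 0.07·0.93·0.53 + 0.64·0.93·0.47 + 0.63·0.07·0.53 + 0.87·0.07·0.47
        = 0.034503 + 0.279744 + 0.023373 + 0.028623 = 0.366243
Configurations with intruder contribute 0.051996, so
  P(intruder | barking) = 0.051996 / 0.366243 ≈ 0.1420

With the extra evidence:
Enumerate both values of intruder and weight by the priors:
  P(barking | passing raccoon) = 0.64*0.93 + 0.87*0.07
        = 0.595200 + 0.060900 = 0.656100
The terms with intruder present sum to 0.060900, so
  P(intruder | barking, passing raccoon) = 0.060900 / 0.656100 ≈ 0.0928

Pr[intruder | barking] ≈ 0.1420; Pr[intruder | barking, passing raccoon] ≈ 0.0928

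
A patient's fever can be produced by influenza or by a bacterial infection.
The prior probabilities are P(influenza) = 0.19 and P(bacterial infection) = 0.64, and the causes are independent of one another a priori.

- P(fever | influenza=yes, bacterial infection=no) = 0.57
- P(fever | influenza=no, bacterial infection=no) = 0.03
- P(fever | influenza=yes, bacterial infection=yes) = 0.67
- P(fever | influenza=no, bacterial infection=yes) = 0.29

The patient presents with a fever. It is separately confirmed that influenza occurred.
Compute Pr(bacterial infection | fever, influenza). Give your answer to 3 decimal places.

Numerator (weight on configurations with bacterial infection): 0.67*0.64 = 0.428800
The normalizing constant is 0.57*0.36 + 0.67*0.64 = 0.634000
Posterior = 0.428800 / 0.634000 ≈ 0.676

Pr(bacterial infection | fever, influenza) ≈ 0.676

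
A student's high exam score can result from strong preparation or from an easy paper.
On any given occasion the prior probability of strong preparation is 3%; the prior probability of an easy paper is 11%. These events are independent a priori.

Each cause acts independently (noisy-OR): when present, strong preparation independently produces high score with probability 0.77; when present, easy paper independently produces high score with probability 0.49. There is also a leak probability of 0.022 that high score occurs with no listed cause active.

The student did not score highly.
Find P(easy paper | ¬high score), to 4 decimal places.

Under noisy-OR, P(high score | causes) = 1 − (1−0.022)·∏(1−qᵢ) over the active causes.
Enumerate the 4 (strong preparation, easy paper) configurations and weight by the priors:
  P(¬high score) = 0.978×0.97×0.89 + 0.49878×0.97×0.11 + 0.22494×0.03×0.89 + 0.114719×0.03×0.11
        = 0.844307 + 0.053220 + 0.006006 + 0.000379 = 0.903912
The terms with easy paper present sum to 0.053599, so
  P(easy paper | ¬high score) = 0.053599 / 0.903912 ≈ 0.0593

P(easy paper | ¬high score) ≈ 0.0593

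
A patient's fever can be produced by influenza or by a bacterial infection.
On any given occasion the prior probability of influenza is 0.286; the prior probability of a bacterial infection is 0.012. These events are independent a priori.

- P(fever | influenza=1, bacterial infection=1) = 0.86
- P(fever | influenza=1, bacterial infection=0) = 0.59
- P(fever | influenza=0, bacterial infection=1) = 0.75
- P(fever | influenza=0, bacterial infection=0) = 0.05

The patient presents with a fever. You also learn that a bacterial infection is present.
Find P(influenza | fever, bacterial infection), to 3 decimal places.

P(influenza | fever, bacterial infection) ≈ 0.315

P(fever | bacterial infection) = 0.75·0.714 + 0.86·0.286 = 0.535500 + 0.245960 = 0.781460
The influenza-present share is 0.86·0.286 = 0.245960.
P(influenza | fever, bacterial infection) = 0.245960 / 0.781460 ≈ 0.315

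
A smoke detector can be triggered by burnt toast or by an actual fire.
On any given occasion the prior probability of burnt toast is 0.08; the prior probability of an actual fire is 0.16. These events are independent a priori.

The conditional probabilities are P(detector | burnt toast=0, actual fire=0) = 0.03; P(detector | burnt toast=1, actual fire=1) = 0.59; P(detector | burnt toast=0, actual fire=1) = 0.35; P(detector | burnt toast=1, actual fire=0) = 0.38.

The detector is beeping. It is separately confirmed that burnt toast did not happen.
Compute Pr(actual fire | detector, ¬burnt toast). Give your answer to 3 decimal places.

Pr(actual fire | detector, ¬burnt toast) ≈ 0.690

Weight on actual fire=true, given the evidence: 0.35*0.16 = 0.056000
The normalizing constant is 0.03*0.84 + 0.35*0.16 = 0.081200
P(actual fire | detector, ¬burnt toast) = 0.056000/0.081200 ≈ 0.690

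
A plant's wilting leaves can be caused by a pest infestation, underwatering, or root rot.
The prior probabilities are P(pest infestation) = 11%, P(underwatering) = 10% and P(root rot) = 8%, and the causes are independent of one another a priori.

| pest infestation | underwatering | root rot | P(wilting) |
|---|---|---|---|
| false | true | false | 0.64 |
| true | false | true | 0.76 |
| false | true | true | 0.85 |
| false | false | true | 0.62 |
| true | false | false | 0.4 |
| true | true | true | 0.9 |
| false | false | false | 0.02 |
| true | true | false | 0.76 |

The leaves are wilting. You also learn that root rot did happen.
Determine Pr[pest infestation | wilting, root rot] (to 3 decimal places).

Pr[pest infestation | wilting, root rot] ≈ 0.130

P(wilting | root rot) = 0.62·0.89·0.9 + 0.85·0.89·0.1 + 0.76·0.11·0.9 + 0.9·0.11·0.1 = 0.496620 + 0.075650 + 0.075240 + 0.009900 = 0.657410
The pest infestation-present share is 0.075240 + 0.009900 = 0.085140.
Hence the posterior is 0.085140/0.657410 ≈ 0.130.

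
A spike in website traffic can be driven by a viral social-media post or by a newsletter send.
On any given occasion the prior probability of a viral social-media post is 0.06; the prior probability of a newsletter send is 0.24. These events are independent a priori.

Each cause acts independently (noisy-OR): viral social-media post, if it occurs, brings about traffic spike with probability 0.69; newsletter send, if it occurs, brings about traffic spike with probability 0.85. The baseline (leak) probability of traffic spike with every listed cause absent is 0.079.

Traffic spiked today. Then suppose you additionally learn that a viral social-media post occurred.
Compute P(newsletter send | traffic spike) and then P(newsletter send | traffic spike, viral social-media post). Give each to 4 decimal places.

P(newsletter send | traffic spike) ≈ 0.7005; P(newsletter send | traffic spike, viral social-media post) ≈ 0.2973

Under noisy-OR, P(traffic spike | causes) = 1 − (1−0.079)·∏(1−qᵢ) over the active causes.
For the numerator, keep only newsletter send=true terms: 0.194433 + 0.013783 = 0.208216
The normalizing constant is 0.079·0.94·0.76 + 0.86185·0.94·0.24 + 0.71449·0.06·0.76 + 0.957174·0.06·0.24 = 0.297235
Posterior = 0.208216 / 0.297235 ≈ 0.7005

Now also conditioning on viral social-media post=true:
Sum P(traffic spike|·) weighted by the priors over both values of newsletter send:
  P(traffic spike | viral social-media post) = 0.71449·0.76 + 0.957174·0.24
        = 0.543012 + 0.229722 = 0.772734
Keeping only the newsletter send-present terms gives 0.229722, so
  P(newsletter send | traffic spike, viral social-media post) = 0.229722 / 0.772734 ≈ 0.2973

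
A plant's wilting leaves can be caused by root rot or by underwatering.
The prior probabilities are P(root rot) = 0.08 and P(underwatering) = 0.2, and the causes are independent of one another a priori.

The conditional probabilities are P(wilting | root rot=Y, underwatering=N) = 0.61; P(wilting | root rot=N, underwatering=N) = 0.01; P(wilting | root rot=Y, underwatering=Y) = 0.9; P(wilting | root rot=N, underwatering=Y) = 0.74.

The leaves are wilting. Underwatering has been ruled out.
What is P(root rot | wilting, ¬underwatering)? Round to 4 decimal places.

P(root rot | wilting, ¬underwatering) ≈ 0.8414

For the numerator, keep only root rot=true terms: 0.61×0.08 = 0.048800
Denominator P(wilting | ¬underwatering): 0.01×0.92 + 0.61×0.08 = 0.058000
Posterior = 0.048800 / 0.058000 ≈ 0.8414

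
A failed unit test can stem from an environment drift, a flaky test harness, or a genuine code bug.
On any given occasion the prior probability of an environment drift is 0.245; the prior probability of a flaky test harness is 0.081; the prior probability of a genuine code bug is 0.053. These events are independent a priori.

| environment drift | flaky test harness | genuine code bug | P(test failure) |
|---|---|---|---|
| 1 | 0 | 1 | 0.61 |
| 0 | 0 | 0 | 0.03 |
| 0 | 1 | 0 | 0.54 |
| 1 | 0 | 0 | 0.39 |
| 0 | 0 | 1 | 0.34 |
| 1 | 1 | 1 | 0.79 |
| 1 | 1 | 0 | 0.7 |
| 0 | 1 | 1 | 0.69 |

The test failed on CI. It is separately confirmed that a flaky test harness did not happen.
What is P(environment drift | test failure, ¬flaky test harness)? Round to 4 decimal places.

P(environment drift | test failure, ¬flaky test harness) ≈ 0.7373

P(test failure | ¬flaky test harness) = 0.03·0.755·0.947 + 0.34·0.755·0.053 + 0.39·0.245·0.947 + 0.61·0.245·0.053 = 0.021450 + 0.013605 + 0.090486 + 0.007921 = 0.133462
Restricting to configurations with environment drift present: 0.090486 + 0.007921 = 0.098407.
P(environment drift | test failure, ¬flaky test harness) = 0.098407 / 0.133462 ≈ 0.7373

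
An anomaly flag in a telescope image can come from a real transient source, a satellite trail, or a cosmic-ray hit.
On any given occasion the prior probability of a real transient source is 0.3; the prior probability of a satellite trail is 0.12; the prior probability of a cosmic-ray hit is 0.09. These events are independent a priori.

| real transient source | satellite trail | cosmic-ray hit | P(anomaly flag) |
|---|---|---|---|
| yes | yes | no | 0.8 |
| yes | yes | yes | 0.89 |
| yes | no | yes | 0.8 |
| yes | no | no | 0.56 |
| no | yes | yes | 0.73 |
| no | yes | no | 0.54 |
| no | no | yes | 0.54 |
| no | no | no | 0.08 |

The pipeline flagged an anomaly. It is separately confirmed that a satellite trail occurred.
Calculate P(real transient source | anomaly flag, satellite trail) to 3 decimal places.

Numerator (weight on configurations with real transient source): 0.218400 + 0.024030 = 0.242430
Denominator P(anomaly flag | satellite trail): 0.54*0.7*0.91 + 0.73*0.7*0.09 + 0.8*0.3*0.91 + 0.89*0.3*0.09 = 0.632400
P(real transient source | anomaly flag, satellite trail) = 0.242430/0.632400 ≈ 0.383

P(real transient source | anomaly flag, satellite trail) ≈ 0.383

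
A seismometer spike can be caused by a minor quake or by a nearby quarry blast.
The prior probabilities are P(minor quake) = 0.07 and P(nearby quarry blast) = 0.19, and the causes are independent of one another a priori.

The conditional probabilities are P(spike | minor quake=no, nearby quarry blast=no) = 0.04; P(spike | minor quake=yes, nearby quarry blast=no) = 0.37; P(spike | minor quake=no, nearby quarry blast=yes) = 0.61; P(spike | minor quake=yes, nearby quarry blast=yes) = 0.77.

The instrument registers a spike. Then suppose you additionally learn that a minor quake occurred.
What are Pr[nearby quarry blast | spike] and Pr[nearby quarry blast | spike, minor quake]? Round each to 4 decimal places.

P(spike) = 0.04·0.93·0.81 + 0.61·0.93·0.19 + 0.37·0.07·0.81 + 0.77·0.07·0.19 = 0.030132 + 0.107787 + 0.020979 + 0.010241 = 0.169139
The nearby quarry blast-present share is 0.107787 + 0.010241 = 0.118028.
P(nearby quarry blast | spike) = 0.118028 / 0.169139 ≈ 0.6978

Now condition on the additional information:
P(spike | minor quake) = 0.37·0.81 + 0.77·0.19 = 0.299700 + 0.146300 = 0.446000
Of this, 0.146300 comes from 0.77·0.19 (the nearby quarry blast=true cases).
So P(nearby quarry blast | spike, minor quake) = 0.146300/0.446000 ≈ 0.3280.

Pr[nearby quarry blast | spike] ≈ 0.6978; Pr[nearby quarry blast | spike, minor quake] ≈ 0.3280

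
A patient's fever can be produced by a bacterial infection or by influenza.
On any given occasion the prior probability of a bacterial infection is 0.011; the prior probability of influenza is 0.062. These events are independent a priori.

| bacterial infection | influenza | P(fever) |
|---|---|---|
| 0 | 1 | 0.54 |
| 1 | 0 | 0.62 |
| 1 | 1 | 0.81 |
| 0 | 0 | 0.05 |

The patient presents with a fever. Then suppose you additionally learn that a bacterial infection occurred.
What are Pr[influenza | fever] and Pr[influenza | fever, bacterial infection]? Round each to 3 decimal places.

Pr[influenza | fever] ≈ 0.389; Pr[influenza | fever, bacterial infection] ≈ 0.079

Enumerate the 4 (bacterial infection, influenza) configurations and weight by the priors:
  P(fever) = 0.05*0.989*0.938 + 0.54*0.989*0.062 + 0.62*0.011*0.938 + 0.81*0.011*0.062
        = 0.046384 + 0.033112 + 0.006397 + 0.000552 = 0.086445
Configurations with influenza contribute 0.033664, so
  P(influenza | fever) = 0.033664 / 0.086445 ≈ 0.389

Now also conditioning on bacterial infection=true:
Weight on influenza=true, given the evidence: 0.81·0.062 = 0.050220
The normalizing constant is 0.62·0.938 + 0.81·0.062 = 0.631780
P(influenza | fever, bacterial infection) = 0.050220/0.631780 ≈ 0.079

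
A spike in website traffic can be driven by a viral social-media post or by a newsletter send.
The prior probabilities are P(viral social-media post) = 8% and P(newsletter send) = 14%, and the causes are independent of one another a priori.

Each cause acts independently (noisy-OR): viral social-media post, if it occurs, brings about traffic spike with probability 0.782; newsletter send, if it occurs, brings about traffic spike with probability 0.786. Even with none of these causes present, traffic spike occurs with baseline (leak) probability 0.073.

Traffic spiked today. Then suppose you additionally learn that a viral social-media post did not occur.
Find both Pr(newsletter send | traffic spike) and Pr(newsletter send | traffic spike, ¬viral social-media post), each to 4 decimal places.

Under noisy-OR, P(traffic spike | causes) = 1 − (1−0.073)·∏(1−qᵢ) over the active causes.
P(traffic spike) = 0.073*0.92*0.86 + 0.801622*0.92*0.14 + 0.797914*0.08*0.86 + 0.956754*0.08*0.14 = 0.057758 + 0.103249 + 0.054896 + 0.010716 = 0.226619
The newsletter send-present share is 0.103249 + 0.010716 = 0.113965.
Hence the posterior is 0.113965/0.226619 ≈ 0.5029.

With the extra evidence:
Sum P(traffic spike|·) weighted by the priors over both values of newsletter send:
  P(traffic spike | ¬viral social-media post) = 0.073·0.86 + 0.801622·0.14
        = 0.062780 + 0.112227 = 0.175007
Configurations with newsletter send contribute 0.112227, so
  P(newsletter send | traffic spike, ¬viral social-media post) = 0.112227 / 0.175007 ≈ 0.6413
Ruling out viral social-media post raises the posterior on newsletter send — the flip side of explaining away.

Pr(newsletter send | traffic spike) ≈ 0.5029; Pr(newsletter send | traffic spike, ¬viral social-media post) ≈ 0.6413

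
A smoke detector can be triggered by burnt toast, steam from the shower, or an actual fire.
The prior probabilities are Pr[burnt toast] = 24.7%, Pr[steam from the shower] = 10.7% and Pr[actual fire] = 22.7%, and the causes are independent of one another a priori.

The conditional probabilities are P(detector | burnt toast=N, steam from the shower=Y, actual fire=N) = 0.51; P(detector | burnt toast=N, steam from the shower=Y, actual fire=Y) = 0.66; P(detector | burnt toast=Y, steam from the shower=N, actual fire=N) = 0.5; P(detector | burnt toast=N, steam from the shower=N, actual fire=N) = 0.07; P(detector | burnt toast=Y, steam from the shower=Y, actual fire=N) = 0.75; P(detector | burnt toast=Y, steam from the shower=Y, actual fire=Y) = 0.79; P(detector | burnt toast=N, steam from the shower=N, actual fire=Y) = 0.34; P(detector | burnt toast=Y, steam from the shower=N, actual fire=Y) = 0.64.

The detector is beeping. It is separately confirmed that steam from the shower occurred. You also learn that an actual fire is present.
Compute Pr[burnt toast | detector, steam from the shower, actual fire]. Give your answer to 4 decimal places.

Pr[burnt toast | detector, steam from the shower, actual fire] ≈ 0.2819

By total probability over both values of burnt toast:
  P(detector | steam from the shower, actual fire) = 0.66×0.753 + 0.79×0.247
        = 0.496980 + 0.195130 = 0.692110
Keeping only the burnt toast-present terms gives 0.195130, so
  P(burnt toast | detector, steam from the shower, actual fire) = 0.195130 / 0.692110 ≈ 0.2819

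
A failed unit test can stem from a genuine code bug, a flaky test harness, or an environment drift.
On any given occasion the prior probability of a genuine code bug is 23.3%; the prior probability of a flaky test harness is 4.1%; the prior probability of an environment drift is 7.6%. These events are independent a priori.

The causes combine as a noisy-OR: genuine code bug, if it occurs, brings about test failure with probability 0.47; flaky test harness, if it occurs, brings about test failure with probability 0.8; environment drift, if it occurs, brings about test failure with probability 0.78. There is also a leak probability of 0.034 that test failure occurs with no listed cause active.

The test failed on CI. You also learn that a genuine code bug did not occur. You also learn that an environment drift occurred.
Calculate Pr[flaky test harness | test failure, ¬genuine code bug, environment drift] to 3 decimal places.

Pr[flaky test harness | test failure, ¬genuine code bug, environment drift] ≈ 0.049

Under noisy-OR, P(test failure | causes) = 1 − (1−0.034)·∏(1−qᵢ) over the active causes.
Weight on flaky test harness=true, given the evidence: 0.957496·0.041 = 0.039257
Normalizer over all consistent configurations: 0.78748·0.959 + 0.957496·0.041 = 0.794450
P(flaky test harness | test failure, ¬genuine code bug, environment drift) = 0.039257/0.794450 ≈ 0.049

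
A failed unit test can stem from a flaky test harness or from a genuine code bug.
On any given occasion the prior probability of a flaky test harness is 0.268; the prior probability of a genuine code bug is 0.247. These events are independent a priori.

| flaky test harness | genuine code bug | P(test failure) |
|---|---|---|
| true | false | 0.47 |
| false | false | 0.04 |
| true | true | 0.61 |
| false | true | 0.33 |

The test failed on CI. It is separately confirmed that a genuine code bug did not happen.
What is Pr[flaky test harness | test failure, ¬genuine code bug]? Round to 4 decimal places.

Pr[flaky test harness | test failure, ¬genuine code bug] ≈ 0.8114

P(test failure | ¬genuine code bug) = 0.04·0.732 + 0.47·0.268 = 0.029280 + 0.125960 = 0.155240
The flaky test harness-present share is 0.47·0.268 = 0.125960.
Hence the posterior is 0.125960/0.155240 ≈ 0.8114.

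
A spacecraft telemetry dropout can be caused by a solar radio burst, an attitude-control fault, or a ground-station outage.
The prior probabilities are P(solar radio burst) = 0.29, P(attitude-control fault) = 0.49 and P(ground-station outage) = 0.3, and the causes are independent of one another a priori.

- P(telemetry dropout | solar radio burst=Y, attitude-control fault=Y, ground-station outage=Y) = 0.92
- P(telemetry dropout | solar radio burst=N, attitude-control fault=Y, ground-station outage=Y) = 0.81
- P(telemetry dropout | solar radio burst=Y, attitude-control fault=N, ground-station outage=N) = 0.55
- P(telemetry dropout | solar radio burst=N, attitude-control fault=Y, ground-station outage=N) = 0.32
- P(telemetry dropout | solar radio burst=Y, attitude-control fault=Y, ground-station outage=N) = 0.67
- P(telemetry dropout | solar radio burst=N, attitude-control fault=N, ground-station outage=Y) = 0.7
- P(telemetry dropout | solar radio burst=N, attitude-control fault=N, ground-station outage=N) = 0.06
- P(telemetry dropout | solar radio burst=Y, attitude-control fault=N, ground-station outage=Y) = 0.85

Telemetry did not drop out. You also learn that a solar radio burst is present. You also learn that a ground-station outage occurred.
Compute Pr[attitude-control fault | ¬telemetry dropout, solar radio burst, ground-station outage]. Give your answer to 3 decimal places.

For the numerator, keep only attitude-control fault=true terms: 0.08×0.49 = 0.039200
Denominator P(¬telemetry dropout | solar radio burst, ground-station outage): 0.15×0.51 + 0.08×0.49 = 0.115700
P(attitude-control fault | ¬telemetry dropout, solar radio burst, ground-station outage) = 0.039200/0.115700 ≈ 0.339

Pr[attitude-control fault | ¬telemetry dropout, solar radio burst, ground-station outage] ≈ 0.339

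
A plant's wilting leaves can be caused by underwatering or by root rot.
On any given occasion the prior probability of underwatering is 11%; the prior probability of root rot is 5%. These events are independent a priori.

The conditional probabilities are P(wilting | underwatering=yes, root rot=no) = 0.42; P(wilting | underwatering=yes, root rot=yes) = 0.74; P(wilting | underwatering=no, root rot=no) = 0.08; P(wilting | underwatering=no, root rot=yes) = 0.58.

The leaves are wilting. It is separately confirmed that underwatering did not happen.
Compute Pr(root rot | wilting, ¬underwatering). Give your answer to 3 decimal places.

Pr(root rot | wilting, ¬underwatering) ≈ 0.276

P(wilting | ¬underwatering) = 0.08×0.95 + 0.58×0.05 = 0.076000 + 0.029000 = 0.105000
The root rot-present share is 0.58×0.05 = 0.029000.
So P(root rot | wilting, ¬underwatering) = 0.029000/0.105000 ≈ 0.276.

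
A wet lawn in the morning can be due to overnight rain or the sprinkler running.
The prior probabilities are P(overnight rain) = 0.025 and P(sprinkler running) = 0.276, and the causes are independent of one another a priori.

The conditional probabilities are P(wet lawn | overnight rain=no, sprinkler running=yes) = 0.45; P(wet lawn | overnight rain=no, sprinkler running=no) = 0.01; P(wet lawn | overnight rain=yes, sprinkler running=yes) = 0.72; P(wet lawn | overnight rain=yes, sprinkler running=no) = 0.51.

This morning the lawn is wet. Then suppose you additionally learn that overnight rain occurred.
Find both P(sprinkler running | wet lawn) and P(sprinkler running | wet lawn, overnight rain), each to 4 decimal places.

P(sprinkler running | wet lawn) ≈ 0.8856; P(sprinkler running | wet lawn, overnight rain) ≈ 0.3499

By total probability over the 4 (overnight rain, sprinkler running) configurations:
  P(wet lawn) = 0.01×0.975×0.724 + 0.45×0.975×0.276 + 0.51×0.025×0.724 + 0.72×0.025×0.276
        = 0.007059 + 0.121095 + 0.009231 + 0.004968 = 0.142353
Keeping only the sprinkler running-present terms gives 0.126063, so
  P(sprinkler running | wet lawn) = 0.126063 / 0.142353 ≈ 0.8856

With the extra evidence:
P(wet lawn | overnight rain) = 0.51·0.724 + 0.72·0.276 = 0.369240 + 0.198720 = 0.567960
Restricting to configurations with sprinkler running present: 0.72·0.276 = 0.198720.
Hence the posterior is 0.198720/0.567960 ≈ 0.3499.
The drop from 0.8856 to 0.3499 is the explaining-away (discounting) effect.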